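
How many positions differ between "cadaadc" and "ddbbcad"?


Comparing "cadaadc" and "ddbbcad" position by position:
  Position 0: 'c' vs 'd' => DIFFER
  Position 1: 'a' vs 'd' => DIFFER
  Position 2: 'd' vs 'b' => DIFFER
  Position 3: 'a' vs 'b' => DIFFER
  Position 4: 'a' vs 'c' => DIFFER
  Position 5: 'd' vs 'a' => DIFFER
  Position 6: 'c' vs 'd' => DIFFER
Positions that differ: 7

7


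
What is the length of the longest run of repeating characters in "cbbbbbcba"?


Input: "cbbbbbcba"
Scanning for longest run:
  Position 1 ('b'): new char, reset run to 1
  Position 2 ('b'): continues run of 'b', length=2
  Position 3 ('b'): continues run of 'b', length=3
  Position 4 ('b'): continues run of 'b', length=4
  Position 5 ('b'): continues run of 'b', length=5
  Position 6 ('c'): new char, reset run to 1
  Position 7 ('b'): new char, reset run to 1
  Position 8 ('a'): new char, reset run to 1
Longest run: 'b' with length 5

5


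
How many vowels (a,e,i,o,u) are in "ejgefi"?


Input: ejgefi
Checking each character:
  'e' at position 0: vowel (running total: 1)
  'j' at position 1: consonant
  'g' at position 2: consonant
  'e' at position 3: vowel (running total: 2)
  'f' at position 4: consonant
  'i' at position 5: vowel (running total: 3)
Total vowels: 3

3


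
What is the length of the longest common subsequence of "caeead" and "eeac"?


LCS of "caeead" and "eeac"
DP table:
           e    e    a    c
      0    0    0    0    0
  c   0    0    0    0    1
  a   0    0    0    1    1
  e   0    1    1    1    1
  e   0    1    2    2    2
  a   0    1    2    3    3
  d   0    1    2    3    3
LCS length = dp[6][4] = 3

3


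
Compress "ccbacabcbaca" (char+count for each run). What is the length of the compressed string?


Input: ccbacabcbaca
Runs:
  'c' x 2 => "c2"
  'b' x 1 => "b1"
  'a' x 1 => "a1"
  'c' x 1 => "c1"
  'a' x 1 => "a1"
  'b' x 1 => "b1"
  'c' x 1 => "c1"
  'b' x 1 => "b1"
  'a' x 1 => "a1"
  'c' x 1 => "c1"
  'a' x 1 => "a1"
Compressed: "c2b1a1c1a1b1c1b1a1c1a1"
Compressed length: 22

22


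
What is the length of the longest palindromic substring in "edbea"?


Input: "edbea"
Checking substrings for palindromes:
  No multi-char palindromic substrings found
Longest palindromic substring: "e" with length 1

1


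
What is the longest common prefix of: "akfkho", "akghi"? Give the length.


Words: akfkho, akghi
  Position 0: all 'a' => match
  Position 1: all 'k' => match
  Position 2: ('f', 'g') => mismatch, stop
LCP = "ak" (length 2)

2


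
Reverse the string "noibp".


Input: noibp
Reading characters right to left:
  Position 4: 'p'
  Position 3: 'b'
  Position 2: 'i'
  Position 1: 'o'
  Position 0: 'n'
Reversed: pbion

pbion


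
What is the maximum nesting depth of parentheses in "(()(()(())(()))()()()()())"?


Input: "(()(()(())(()))()()()()())"
Tracking depth:
  Position 0 '(': depth becomes 1
  Position 1 '(': depth becomes 2
  Position 2 ')': depth becomes 1
  Position 3 '(': depth becomes 2
  Position 4 '(': depth becomes 3
  Position 5 ')': depth becomes 2
  Position 6 '(': depth becomes 3
  Position 7 '(': depth becomes 4
  Position 8 ')': depth becomes 3
  Position 9 ')': depth becomes 2
  Position 10 '(': depth becomes 3
  Position 11 '(': depth becomes 4
  Position 12 ')': depth becomes 3
  Position 13 ')': depth becomes 2
  Position 14 ')': depth becomes 1
  Position 15 '(': depth becomes 2
  Position 16 ')': depth becomes 1
  Position 17 '(': depth becomes 2
  Position 18 ')': depth becomes 1
  Position 19 '(': depth becomes 2
  Position 20 ')': depth becomes 1
  Position 21 '(': depth becomes 2
  Position 22 ')': depth becomes 1
  Position 23 '(': depth becomes 2
  Position 24 ')': depth becomes 1
  Position 25 ')': depth becomes 0
Maximum depth reached: 4

4


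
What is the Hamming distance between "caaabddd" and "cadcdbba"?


Comparing "caaabddd" and "cadcdbba" position by position:
  Position 0: 'c' vs 'c' => same
  Position 1: 'a' vs 'a' => same
  Position 2: 'a' vs 'd' => differ
  Position 3: 'a' vs 'c' => differ
  Position 4: 'b' vs 'd' => differ
  Position 5: 'd' vs 'b' => differ
  Position 6: 'd' vs 'b' => differ
  Position 7: 'd' vs 'a' => differ
Total differences (Hamming distance): 6

6


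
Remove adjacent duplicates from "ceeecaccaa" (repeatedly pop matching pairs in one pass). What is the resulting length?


Input: ceeecaccaa
Stack-based adjacent duplicate removal:
  Read 'c': push. Stack: c
  Read 'e': push. Stack: ce
  Read 'e': matches stack top 'e' => pop. Stack: c
  Read 'e': push. Stack: ce
  Read 'c': push. Stack: cec
  Read 'a': push. Stack: ceca
  Read 'c': push. Stack: cecac
  Read 'c': matches stack top 'c' => pop. Stack: ceca
  Read 'a': matches stack top 'a' => pop. Stack: cec
  Read 'a': push. Stack: ceca
Final stack: "ceca" (length 4)

4


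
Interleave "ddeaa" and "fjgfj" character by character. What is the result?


Interleaving "ddeaa" and "fjgfj":
  Position 0: 'd' from first, 'f' from second => "df"
  Position 1: 'd' from first, 'j' from second => "dj"
  Position 2: 'e' from first, 'g' from second => "eg"
  Position 3: 'a' from first, 'f' from second => "af"
  Position 4: 'a' from first, 'j' from second => "aj"
Result: dfdjegafaj

dfdjegafaj


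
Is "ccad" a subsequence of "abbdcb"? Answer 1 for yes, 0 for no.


Check if "ccad" is a subsequence of "abbdcb"
Greedy scan:
  Position 0 ('a'): no match needed
  Position 1 ('b'): no match needed
  Position 2 ('b'): no match needed
  Position 3 ('d'): no match needed
  Position 4 ('c'): matches sub[0] = 'c'
  Position 5 ('b'): no match needed
Only matched 1/4 characters => not a subsequence

0


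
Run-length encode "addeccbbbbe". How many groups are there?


Input: addeccbbbbe
Scanning for consecutive runs:
  Group 1: 'a' x 1 (positions 0-0)
  Group 2: 'd' x 2 (positions 1-2)
  Group 3: 'e' x 1 (positions 3-3)
  Group 4: 'c' x 2 (positions 4-5)
  Group 5: 'b' x 4 (positions 6-9)
  Group 6: 'e' x 1 (positions 10-10)
Total groups: 6

6


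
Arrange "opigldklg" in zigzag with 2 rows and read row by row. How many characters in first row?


Zigzag "opigldklg" into 2 rows:
Placing characters:
  'o' => row 0
  'p' => row 1
  'i' => row 0
  'g' => row 1
  'l' => row 0
  'd' => row 1
  'k' => row 0
  'l' => row 1
  'g' => row 0
Rows:
  Row 0: "oilkg"
  Row 1: "pgdl"
First row length: 5

5


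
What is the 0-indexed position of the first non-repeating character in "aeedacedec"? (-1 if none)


Input: aeedacedec
Character frequencies:
  'a': 2
  'c': 2
  'd': 2
  'e': 4
Scanning left to right for freq == 1:
  Position 0 ('a'): freq=2, skip
  Position 1 ('e'): freq=4, skip
  Position 2 ('e'): freq=4, skip
  Position 3 ('d'): freq=2, skip
  Position 4 ('a'): freq=2, skip
  Position 5 ('c'): freq=2, skip
  Position 6 ('e'): freq=4, skip
  Position 7 ('d'): freq=2, skip
  Position 8 ('e'): freq=4, skip
  Position 9 ('c'): freq=2, skip
  No unique character found => answer = -1

-1


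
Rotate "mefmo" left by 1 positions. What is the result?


Input: "mefmo", rotate left by 1
First 1 characters: "m"
Remaining characters: "efmo"
Concatenate remaining + first: "efmo" + "m" = "efmom"

efmom


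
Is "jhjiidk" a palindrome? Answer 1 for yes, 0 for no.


Input: jhjiidk
Reversed: kdiijhj
  Compare pos 0 ('j') with pos 6 ('k'): MISMATCH
  Compare pos 1 ('h') with pos 5 ('d'): MISMATCH
  Compare pos 2 ('j') with pos 4 ('i'): MISMATCH
Result: not a palindrome

0


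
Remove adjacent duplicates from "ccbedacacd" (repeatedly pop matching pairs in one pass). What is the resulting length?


Input: ccbedacacd
Stack-based adjacent duplicate removal:
  Read 'c': push. Stack: c
  Read 'c': matches stack top 'c' => pop. Stack: (empty)
  Read 'b': push. Stack: b
  Read 'e': push. Stack: be
  Read 'd': push. Stack: bed
  Read 'a': push. Stack: beda
  Read 'c': push. Stack: bedac
  Read 'a': push. Stack: bedaca
  Read 'c': push. Stack: bedacac
  Read 'd': push. Stack: bedacacd
Final stack: "bedacacd" (length 8)

8


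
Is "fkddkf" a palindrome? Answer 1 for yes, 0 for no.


Input: fkddkf
Reversed: fkddkf
  Compare pos 0 ('f') with pos 5 ('f'): match
  Compare pos 1 ('k') with pos 4 ('k'): match
  Compare pos 2 ('d') with pos 3 ('d'): match
Result: palindrome

1


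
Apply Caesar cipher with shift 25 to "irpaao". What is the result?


Caesar cipher: shift "irpaao" by 25
  'i' (pos 8) + 25 = pos 7 = 'h'
  'r' (pos 17) + 25 = pos 16 = 'q'
  'p' (pos 15) + 25 = pos 14 = 'o'
  'a' (pos 0) + 25 = pos 25 = 'z'
  'a' (pos 0) + 25 = pos 25 = 'z'
  'o' (pos 14) + 25 = pos 13 = 'n'
Result: hqozzn

hqozzn


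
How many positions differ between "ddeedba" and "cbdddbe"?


Comparing "ddeedba" and "cbdddbe" position by position:
  Position 0: 'd' vs 'c' => DIFFER
  Position 1: 'd' vs 'b' => DIFFER
  Position 2: 'e' vs 'd' => DIFFER
  Position 3: 'e' vs 'd' => DIFFER
  Position 4: 'd' vs 'd' => same
  Position 5: 'b' vs 'b' => same
  Position 6: 'a' vs 'e' => DIFFER
Positions that differ: 5

5


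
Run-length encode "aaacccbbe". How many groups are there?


Input: aaacccbbe
Scanning for consecutive runs:
  Group 1: 'a' x 3 (positions 0-2)
  Group 2: 'c' x 3 (positions 3-5)
  Group 3: 'b' x 2 (positions 6-7)
  Group 4: 'e' x 1 (positions 8-8)
Total groups: 4

4


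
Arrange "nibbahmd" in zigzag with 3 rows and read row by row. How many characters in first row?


Zigzag "nibbahmd" into 3 rows:
Placing characters:
  'n' => row 0
  'i' => row 1
  'b' => row 2
  'b' => row 1
  'a' => row 0
  'h' => row 1
  'm' => row 2
  'd' => row 1
Rows:
  Row 0: "na"
  Row 1: "ibhd"
  Row 2: "bm"
First row length: 2

2


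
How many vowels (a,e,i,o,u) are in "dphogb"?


Input: dphogb
Checking each character:
  'd' at position 0: consonant
  'p' at position 1: consonant
  'h' at position 2: consonant
  'o' at position 3: vowel (running total: 1)
  'g' at position 4: consonant
  'b' at position 5: consonant
Total vowels: 1

1


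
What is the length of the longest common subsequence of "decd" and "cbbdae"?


LCS of "decd" and "cbbdae"
DP table:
           c    b    b    d    a    e
      0    0    0    0    0    0    0
  d   0    0    0    0    1    1    1
  e   0    0    0    0    1    1    2
  c   0    1    1    1    1    1    2
  d   0    1    1    1    2    2    2
LCS length = dp[4][6] = 2

2


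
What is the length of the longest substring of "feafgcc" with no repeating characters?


Input: "feafgcc"
Sliding window (track last position of each char):
  Position 0 ('f'): window [0,0] length 1 -- new best
  Position 1 ('e'): window [0,1] length 2 -- new best
  Position 2 ('a'): window [0,2] length 3 -- new best
  Position 3 ('f'): repeat (last at 0), move window start to 1
  Position 3 ('f'): window [1,3] length 3
  Position 4 ('g'): window [1,4] length 4 -- new best
  Position 5 ('c'): window [1,5] length 5 -- new best
  Position 6 ('c'): repeat (last at 5), move window start to 6
  Position 6 ('c'): window [6,6] length 1
Longest substring with no repeats: "eafgc" with length 5

5


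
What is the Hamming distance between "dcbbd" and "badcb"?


Comparing "dcbbd" and "badcb" position by position:
  Position 0: 'd' vs 'b' => differ
  Position 1: 'c' vs 'a' => differ
  Position 2: 'b' vs 'd' => differ
  Position 3: 'b' vs 'c' => differ
  Position 4: 'd' vs 'b' => differ
Total differences (Hamming distance): 5

5


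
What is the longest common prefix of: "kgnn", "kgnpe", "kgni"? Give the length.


Words: kgnn, kgnpe, kgni
  Position 0: all 'k' => match
  Position 1: all 'g' => match
  Position 2: all 'n' => match
  Position 3: ('n', 'p', 'i') => mismatch, stop
LCP = "kgn" (length 3)

3


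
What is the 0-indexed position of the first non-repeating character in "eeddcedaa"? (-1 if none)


Input: eeddcedaa
Character frequencies:
  'a': 2
  'c': 1
  'd': 3
  'e': 3
Scanning left to right for freq == 1:
  Position 0 ('e'): freq=3, skip
  Position 1 ('e'): freq=3, skip
  Position 2 ('d'): freq=3, skip
  Position 3 ('d'): freq=3, skip
  Position 4 ('c'): unique! => answer = 4

4


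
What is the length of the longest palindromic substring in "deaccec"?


Input: "deaccec"
Checking substrings for palindromes:
  [4:7] "cec" (len 3) => palindrome
  [3:5] "cc" (len 2) => palindrome
Longest palindromic substring: "cec" with length 3

3


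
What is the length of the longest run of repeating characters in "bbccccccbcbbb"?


Input: "bbccccccbcbbb"
Scanning for longest run:
  Position 1 ('b'): continues run of 'b', length=2
  Position 2 ('c'): new char, reset run to 1
  Position 3 ('c'): continues run of 'c', length=2
  Position 4 ('c'): continues run of 'c', length=3
  Position 5 ('c'): continues run of 'c', length=4
  Position 6 ('c'): continues run of 'c', length=5
  Position 7 ('c'): continues run of 'c', length=6
  Position 8 ('b'): new char, reset run to 1
  Position 9 ('c'): new char, reset run to 1
  Position 10 ('b'): new char, reset run to 1
  Position 11 ('b'): continues run of 'b', length=2
  Position 12 ('b'): continues run of 'b', length=3
Longest run: 'c' with length 6

6


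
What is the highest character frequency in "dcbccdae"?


Input: dcbccdae
Character counts:
  'a': 1
  'b': 1
  'c': 3
  'd': 2
  'e': 1
Maximum frequency: 3

3


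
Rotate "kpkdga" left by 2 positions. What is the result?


Input: "kpkdga", rotate left by 2
First 2 characters: "kp"
Remaining characters: "kdga"
Concatenate remaining + first: "kdga" + "kp" = "kdgakp"

kdgakp


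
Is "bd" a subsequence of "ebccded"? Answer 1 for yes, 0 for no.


Check if "bd" is a subsequence of "ebccded"
Greedy scan:
  Position 0 ('e'): no match needed
  Position 1 ('b'): matches sub[0] = 'b'
  Position 2 ('c'): no match needed
  Position 3 ('c'): no match needed
  Position 4 ('d'): matches sub[1] = 'd'
  Position 5 ('e'): no match needed
  Position 6 ('d'): no match needed
All 2 characters matched => is a subsequence

1


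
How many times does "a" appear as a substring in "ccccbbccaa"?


Searching for "a" in "ccccbbccaa"
Scanning each position:
  Position 0: "c" => no
  Position 1: "c" => no
  Position 2: "c" => no
  Position 3: "c" => no
  Position 4: "b" => no
  Position 5: "b" => no
  Position 6: "c" => no
  Position 7: "c" => no
  Position 8: "a" => MATCH
  Position 9: "a" => MATCH
Total occurrences: 2

2


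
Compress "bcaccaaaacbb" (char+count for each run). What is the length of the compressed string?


Input: bcaccaaaacbb
Runs:
  'b' x 1 => "b1"
  'c' x 1 => "c1"
  'a' x 1 => "a1"
  'c' x 2 => "c2"
  'a' x 4 => "a4"
  'c' x 1 => "c1"
  'b' x 2 => "b2"
Compressed: "b1c1a1c2a4c1b2"
Compressed length: 14

14


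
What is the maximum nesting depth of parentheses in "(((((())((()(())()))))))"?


Input: "(((((())((()(())()))))))"
Tracking depth:
  Position 0 '(': depth becomes 1
  Position 1 '(': depth becomes 2
  Position 2 '(': depth becomes 3
  Position 3 '(': depth becomes 4
  Position 4 '(': depth becomes 5
  Position 5 '(': depth becomes 6
  Position 6 ')': depth becomes 5
  Position 7 ')': depth becomes 4
  Position 8 '(': depth becomes 5
  Position 9 '(': depth becomes 6
  Position 10 '(': depth becomes 7
  Position 11 ')': depth becomes 6
  Position 12 '(': depth becomes 7
  Position 13 '(': depth becomes 8
  Position 14 ')': depth becomes 7
  Position 15 ')': depth becomes 6
  Position 16 '(': depth becomes 7
  Position 17 ')': depth becomes 6
  Position 18 ')': depth becomes 5
  Position 19 ')': depth becomes 4
  Position 20 ')': depth becomes 3
  Position 21 ')': depth becomes 2
  Position 22 ')': depth becomes 1
  Position 23 ')': depth becomes 0
Maximum depth reached: 8

8


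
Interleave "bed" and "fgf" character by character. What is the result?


Interleaving "bed" and "fgf":
  Position 0: 'b' from first, 'f' from second => "bf"
  Position 1: 'e' from first, 'g' from second => "eg"
  Position 2: 'd' from first, 'f' from second => "df"
Result: bfegdf

bfegdf


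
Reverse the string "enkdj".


Input: enkdj
Reading characters right to left:
  Position 4: 'j'
  Position 3: 'd'
  Position 2: 'k'
  Position 1: 'n'
  Position 0: 'e'
Reversed: jdkne

jdkne


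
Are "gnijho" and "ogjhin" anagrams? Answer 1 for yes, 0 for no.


Strings: "gnijho", "ogjhin"
Sorted first:  ghijno
Sorted second: ghijno
Sorted forms match => anagrams

1


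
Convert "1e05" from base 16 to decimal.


Input: "1e05" in base 16
Positional expansion:
  Digit '1' (value 1) x 16^3 = 4096
  Digit 'e' (value 14) x 16^2 = 3584
  Digit '0' (value 0) x 16^1 = 0
  Digit '5' (value 5) x 16^0 = 5
Sum = 7685

7685


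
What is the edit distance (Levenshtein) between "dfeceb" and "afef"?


Computing edit distance: "dfeceb" -> "afef"
DP table:
           a    f    e    f
      0    1    2    3    4
  d   1    1    2    3    4
  f   2    2    1    2    3
  e   3    3    2    1    2
  c   4    4    3    2    2
  e   5    5    4    3    3
  b   6    6    5    4    4
Edit distance = dp[6][4] = 4

4


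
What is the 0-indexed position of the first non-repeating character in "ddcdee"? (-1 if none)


Input: ddcdee
Character frequencies:
  'c': 1
  'd': 3
  'e': 2
Scanning left to right for freq == 1:
  Position 0 ('d'): freq=3, skip
  Position 1 ('d'): freq=3, skip
  Position 2 ('c'): unique! => answer = 2

2


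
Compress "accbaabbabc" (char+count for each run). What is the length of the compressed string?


Input: accbaabbabc
Runs:
  'a' x 1 => "a1"
  'c' x 2 => "c2"
  'b' x 1 => "b1"
  'a' x 2 => "a2"
  'b' x 2 => "b2"
  'a' x 1 => "a1"
  'b' x 1 => "b1"
  'c' x 1 => "c1"
Compressed: "a1c2b1a2b2a1b1c1"
Compressed length: 16

16


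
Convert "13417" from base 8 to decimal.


Input: "13417" in base 8
Positional expansion:
  Digit '1' (value 1) x 8^4 = 4096
  Digit '3' (value 3) x 8^3 = 1536
  Digit '4' (value 4) x 8^2 = 256
  Digit '1' (value 1) x 8^1 = 8
  Digit '7' (value 7) x 8^0 = 7
Sum = 5903

5903


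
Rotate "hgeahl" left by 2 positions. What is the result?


Input: "hgeahl", rotate left by 2
First 2 characters: "hg"
Remaining characters: "eahl"
Concatenate remaining + first: "eahl" + "hg" = "eahlhg"

eahlhg


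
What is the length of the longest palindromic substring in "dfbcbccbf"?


Input: "dfbcbccbf"
Checking substrings for palindromes:
  [4:8] "bccb" (len 4) => palindrome
  [2:5] "bcb" (len 3) => palindrome
  [3:6] "cbc" (len 3) => palindrome
  [5:7] "cc" (len 2) => palindrome
Longest palindromic substring: "bccb" with length 4

4


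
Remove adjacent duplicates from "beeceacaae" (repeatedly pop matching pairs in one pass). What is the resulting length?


Input: beeceacaae
Stack-based adjacent duplicate removal:
  Read 'b': push. Stack: b
  Read 'e': push. Stack: be
  Read 'e': matches stack top 'e' => pop. Stack: b
  Read 'c': push. Stack: bc
  Read 'e': push. Stack: bce
  Read 'a': push. Stack: bcea
  Read 'c': push. Stack: bceac
  Read 'a': push. Stack: bceaca
  Read 'a': matches stack top 'a' => pop. Stack: bceac
  Read 'e': push. Stack: bceace
Final stack: "bceace" (length 6)

6


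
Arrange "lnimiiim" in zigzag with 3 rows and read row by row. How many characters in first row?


Zigzag "lnimiiim" into 3 rows:
Placing characters:
  'l' => row 0
  'n' => row 1
  'i' => row 2
  'm' => row 1
  'i' => row 0
  'i' => row 1
  'i' => row 2
  'm' => row 1
Rows:
  Row 0: "li"
  Row 1: "nmim"
  Row 2: "ii"
First row length: 2

2


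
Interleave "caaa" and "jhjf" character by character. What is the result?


Interleaving "caaa" and "jhjf":
  Position 0: 'c' from first, 'j' from second => "cj"
  Position 1: 'a' from first, 'h' from second => "ah"
  Position 2: 'a' from first, 'j' from second => "aj"
  Position 3: 'a' from first, 'f' from second => "af"
Result: cjahajaf

cjahajaf


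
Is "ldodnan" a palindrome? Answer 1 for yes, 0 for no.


Input: ldodnan
Reversed: nandodl
  Compare pos 0 ('l') with pos 6 ('n'): MISMATCH
  Compare pos 1 ('d') with pos 5 ('a'): MISMATCH
  Compare pos 2 ('o') with pos 4 ('n'): MISMATCH
Result: not a palindrome

0


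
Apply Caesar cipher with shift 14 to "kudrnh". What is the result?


Caesar cipher: shift "kudrnh" by 14
  'k' (pos 10) + 14 = pos 24 = 'y'
  'u' (pos 20) + 14 = pos 8 = 'i'
  'd' (pos 3) + 14 = pos 17 = 'r'
  'r' (pos 17) + 14 = pos 5 = 'f'
  'n' (pos 13) + 14 = pos 1 = 'b'
  'h' (pos 7) + 14 = pos 21 = 'v'
Result: yirfbv

yirfbv


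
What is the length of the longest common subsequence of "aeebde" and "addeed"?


LCS of "aeebde" and "addeed"
DP table:
           a    d    d    e    e    d
      0    0    0    0    0    0    0
  a   0    1    1    1    1    1    1
  e   0    1    1    1    2    2    2
  e   0    1    1    1    2    3    3
  b   0    1    1    1    2    3    3
  d   0    1    2    2    2    3    4
  e   0    1    2    2    3    3    4
LCS length = dp[6][6] = 4

4


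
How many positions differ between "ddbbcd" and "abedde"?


Comparing "ddbbcd" and "abedde" position by position:
  Position 0: 'd' vs 'a' => DIFFER
  Position 1: 'd' vs 'b' => DIFFER
  Position 2: 'b' vs 'e' => DIFFER
  Position 3: 'b' vs 'd' => DIFFER
  Position 4: 'c' vs 'd' => DIFFER
  Position 5: 'd' vs 'e' => DIFFER
Positions that differ: 6

6


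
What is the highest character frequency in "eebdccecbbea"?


Input: eebdccecbbea
Character counts:
  'a': 1
  'b': 3
  'c': 3
  'd': 1
  'e': 4
Maximum frequency: 4

4


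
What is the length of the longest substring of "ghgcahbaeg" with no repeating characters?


Input: "ghgcahbaeg"
Sliding window (track last position of each char):
  Position 0 ('g'): window [0,0] length 1 -- new best
  Position 1 ('h'): window [0,1] length 2 -- new best
  Position 2 ('g'): repeat (last at 0), move window start to 1
  Position 2 ('g'): window [1,2] length 2
  Position 3 ('c'): window [1,3] length 3 -- new best
  Position 4 ('a'): window [1,4] length 4 -- new best
  Position 5 ('h'): repeat (last at 1), move window start to 2
  Position 5 ('h'): window [2,5] length 4
  Position 6 ('b'): window [2,6] length 5 -- new best
  Position 7 ('a'): repeat (last at 4), move window start to 5
  Position 7 ('a'): window [5,7] length 3
  Position 8 ('e'): window [5,8] length 4
  Position 9 ('g'): window [5,9] length 5
Longest substring with no repeats: "gcahb" with length 5

5


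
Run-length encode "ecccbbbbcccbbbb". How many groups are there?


Input: ecccbbbbcccbbbb
Scanning for consecutive runs:
  Group 1: 'e' x 1 (positions 0-0)
  Group 2: 'c' x 3 (positions 1-3)
  Group 3: 'b' x 4 (positions 4-7)
  Group 4: 'c' x 3 (positions 8-10)
  Group 5: 'b' x 4 (positions 11-14)
Total groups: 5

5


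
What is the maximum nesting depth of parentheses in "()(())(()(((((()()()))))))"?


Input: "()(())(()(((((()()()))))))"
Tracking depth:
  Position 0 '(': depth becomes 1
  Position 1 ')': depth becomes 0
  Position 2 '(': depth becomes 1
  Position 3 '(': depth becomes 2
  Position 4 ')': depth becomes 1
  Position 5 ')': depth becomes 0
  Position 6 '(': depth becomes 1
  Position 7 '(': depth becomes 2
  Position 8 ')': depth becomes 1
  Position 9 '(': depth becomes 2
  Position 10 '(': depth becomes 3
  Position 11 '(': depth becomes 4
  Position 12 '(': depth becomes 5
  Position 13 '(': depth becomes 6
  Position 14 '(': depth becomes 7
  Position 15 ')': depth becomes 6
  Position 16 '(': depth becomes 7
  Position 17 ')': depth becomes 6
  Position 18 '(': depth becomes 7
  Position 19 ')': depth becomes 6
  Position 20 ')': depth becomes 5
  Position 21 ')': depth becomes 4
  Position 22 ')': depth becomes 3
  Position 23 ')': depth becomes 2
  Position 24 ')': depth becomes 1
  Position 25 ')': depth becomes 0
Maximum depth reached: 7

7


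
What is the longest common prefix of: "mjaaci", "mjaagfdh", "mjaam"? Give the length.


Words: mjaaci, mjaagfdh, mjaam
  Position 0: all 'm' => match
  Position 1: all 'j' => match
  Position 2: all 'a' => match
  Position 3: all 'a' => match
  Position 4: ('c', 'g', 'm') => mismatch, stop
LCP = "mjaa" (length 4)

4


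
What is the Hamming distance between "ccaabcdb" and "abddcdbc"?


Comparing "ccaabcdb" and "abddcdbc" position by position:
  Position 0: 'c' vs 'a' => differ
  Position 1: 'c' vs 'b' => differ
  Position 2: 'a' vs 'd' => differ
  Position 3: 'a' vs 'd' => differ
  Position 4: 'b' vs 'c' => differ
  Position 5: 'c' vs 'd' => differ
  Position 6: 'd' vs 'b' => differ
  Position 7: 'b' vs 'c' => differ
Total differences (Hamming distance): 8

8


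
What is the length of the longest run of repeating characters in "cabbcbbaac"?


Input: "cabbcbbaac"
Scanning for longest run:
  Position 1 ('a'): new char, reset run to 1
  Position 2 ('b'): new char, reset run to 1
  Position 3 ('b'): continues run of 'b', length=2
  Position 4 ('c'): new char, reset run to 1
  Position 5 ('b'): new char, reset run to 1
  Position 6 ('b'): continues run of 'b', length=2
  Position 7 ('a'): new char, reset run to 1
  Position 8 ('a'): continues run of 'a', length=2
  Position 9 ('c'): new char, reset run to 1
Longest run: 'b' with length 2

2


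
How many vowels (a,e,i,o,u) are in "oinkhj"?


Input: oinkhj
Checking each character:
  'o' at position 0: vowel (running total: 1)
  'i' at position 1: vowel (running total: 2)
  'n' at position 2: consonant
  'k' at position 3: consonant
  'h' at position 4: consonant
  'j' at position 5: consonant
Total vowels: 2

2


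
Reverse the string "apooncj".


Input: apooncj
Reading characters right to left:
  Position 6: 'j'
  Position 5: 'c'
  Position 4: 'n'
  Position 3: 'o'
  Position 2: 'o'
  Position 1: 'p'
  Position 0: 'a'
Reversed: jcnoopa

jcnoopa


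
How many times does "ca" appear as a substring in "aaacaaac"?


Searching for "ca" in "aaacaaac"
Scanning each position:
  Position 0: "aa" => no
  Position 1: "aa" => no
  Position 2: "ac" => no
  Position 3: "ca" => MATCH
  Position 4: "aa" => no
  Position 5: "aa" => no
  Position 6: "ac" => no
Total occurrences: 1

1


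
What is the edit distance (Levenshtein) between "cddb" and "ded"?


Computing edit distance: "cddb" -> "ded"
DP table:
           d    e    d
      0    1    2    3
  c   1    1    2    3
  d   2    1    2    2
  d   3    2    2    2
  b   4    3    3    3
Edit distance = dp[4][3] = 3

3


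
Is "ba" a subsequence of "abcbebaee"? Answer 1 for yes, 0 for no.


Check if "ba" is a subsequence of "abcbebaee"
Greedy scan:
  Position 0 ('a'): no match needed
  Position 1 ('b'): matches sub[0] = 'b'
  Position 2 ('c'): no match needed
  Position 3 ('b'): no match needed
  Position 4 ('e'): no match needed
  Position 5 ('b'): no match needed
  Position 6 ('a'): matches sub[1] = 'a'
  Position 7 ('e'): no match needed
  Position 8 ('e'): no match needed
All 2 characters matched => is a subsequence

1


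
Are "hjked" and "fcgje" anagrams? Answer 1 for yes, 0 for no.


Strings: "hjked", "fcgje"
Sorted first:  dehjk
Sorted second: cefgj
Differ at position 0: 'd' vs 'c' => not anagrams

0


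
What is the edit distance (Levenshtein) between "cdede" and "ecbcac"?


Computing edit distance: "cdede" -> "ecbcac"
DP table:
           e    c    b    c    a    c
      0    1    2    3    4    5    6
  c   1    1    1    2    3    4    5
  d   2    2    2    2    3    4    5
  e   3    2    3    3    3    4    5
  d   4    3    3    4    4    4    5
  e   5    4    4    4    5    5    5
Edit distance = dp[5][6] = 5

5


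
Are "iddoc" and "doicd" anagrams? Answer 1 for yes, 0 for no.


Strings: "iddoc", "doicd"
Sorted first:  cddio
Sorted second: cddio
Sorted forms match => anagrams

1


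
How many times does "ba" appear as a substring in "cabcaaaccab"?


Searching for "ba" in "cabcaaaccab"
Scanning each position:
  Position 0: "ca" => no
  Position 1: "ab" => no
  Position 2: "bc" => no
  Position 3: "ca" => no
  Position 4: "aa" => no
  Position 5: "aa" => no
  Position 6: "ac" => no
  Position 7: "cc" => no
  Position 8: "ca" => no
  Position 9: "ab" => no
Total occurrences: 0

0


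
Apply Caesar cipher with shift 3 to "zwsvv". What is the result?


Caesar cipher: shift "zwsvv" by 3
  'z' (pos 25) + 3 = pos 2 = 'c'
  'w' (pos 22) + 3 = pos 25 = 'z'
  's' (pos 18) + 3 = pos 21 = 'v'
  'v' (pos 21) + 3 = pos 24 = 'y'
  'v' (pos 21) + 3 = pos 24 = 'y'
Result: czvyy

czvyy


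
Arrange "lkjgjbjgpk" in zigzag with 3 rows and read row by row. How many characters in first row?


Zigzag "lkjgjbjgpk" into 3 rows:
Placing characters:
  'l' => row 0
  'k' => row 1
  'j' => row 2
  'g' => row 1
  'j' => row 0
  'b' => row 1
  'j' => row 2
  'g' => row 1
  'p' => row 0
  'k' => row 1
Rows:
  Row 0: "ljp"
  Row 1: "kgbgk"
  Row 2: "jj"
First row length: 3

3


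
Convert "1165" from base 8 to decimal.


Input: "1165" in base 8
Positional expansion:
  Digit '1' (value 1) x 8^3 = 512
  Digit '1' (value 1) x 8^2 = 64
  Digit '6' (value 6) x 8^1 = 48
  Digit '5' (value 5) x 8^0 = 5
Sum = 629

629


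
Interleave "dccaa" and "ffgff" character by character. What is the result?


Interleaving "dccaa" and "ffgff":
  Position 0: 'd' from first, 'f' from second => "df"
  Position 1: 'c' from first, 'f' from second => "cf"
  Position 2: 'c' from first, 'g' from second => "cg"
  Position 3: 'a' from first, 'f' from second => "af"
  Position 4: 'a' from first, 'f' from second => "af"
Result: dfcfcgafaf

dfcfcgafaf


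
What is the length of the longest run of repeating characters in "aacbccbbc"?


Input: "aacbccbbc"
Scanning for longest run:
  Position 1 ('a'): continues run of 'a', length=2
  Position 2 ('c'): new char, reset run to 1
  Position 3 ('b'): new char, reset run to 1
  Position 4 ('c'): new char, reset run to 1
  Position 5 ('c'): continues run of 'c', length=2
  Position 6 ('b'): new char, reset run to 1
  Position 7 ('b'): continues run of 'b', length=2
  Position 8 ('c'): new char, reset run to 1
Longest run: 'a' with length 2

2


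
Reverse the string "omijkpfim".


Input: omijkpfim
Reading characters right to left:
  Position 8: 'm'
  Position 7: 'i'
  Position 6: 'f'
  Position 5: 'p'
  Position 4: 'k'
  Position 3: 'j'
  Position 2: 'i'
  Position 1: 'm'
  Position 0: 'o'
Reversed: mifpkjimo

mifpkjimo


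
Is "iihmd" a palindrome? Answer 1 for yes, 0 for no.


Input: iihmd
Reversed: dmhii
  Compare pos 0 ('i') with pos 4 ('d'): MISMATCH
  Compare pos 1 ('i') with pos 3 ('m'): MISMATCH
Result: not a palindrome

0


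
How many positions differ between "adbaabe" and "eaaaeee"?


Comparing "adbaabe" and "eaaaeee" position by position:
  Position 0: 'a' vs 'e' => DIFFER
  Position 1: 'd' vs 'a' => DIFFER
  Position 2: 'b' vs 'a' => DIFFER
  Position 3: 'a' vs 'a' => same
  Position 4: 'a' vs 'e' => DIFFER
  Position 5: 'b' vs 'e' => DIFFER
  Position 6: 'e' vs 'e' => same
Positions that differ: 5

5


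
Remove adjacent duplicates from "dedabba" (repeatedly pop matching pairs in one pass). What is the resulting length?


Input: dedabba
Stack-based adjacent duplicate removal:
  Read 'd': push. Stack: d
  Read 'e': push. Stack: de
  Read 'd': push. Stack: ded
  Read 'a': push. Stack: deda
  Read 'b': push. Stack: dedab
  Read 'b': matches stack top 'b' => pop. Stack: deda
  Read 'a': matches stack top 'a' => pop. Stack: ded
Final stack: "ded" (length 3)

3


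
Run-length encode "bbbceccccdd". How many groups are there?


Input: bbbceccccdd
Scanning for consecutive runs:
  Group 1: 'b' x 3 (positions 0-2)
  Group 2: 'c' x 1 (positions 3-3)
  Group 3: 'e' x 1 (positions 4-4)
  Group 4: 'c' x 4 (positions 5-8)
  Group 5: 'd' x 2 (positions 9-10)
Total groups: 5

5


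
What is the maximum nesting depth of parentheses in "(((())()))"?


Input: "(((())()))"
Tracking depth:
  Position 0 '(': depth becomes 1
  Position 1 '(': depth becomes 2
  Position 2 '(': depth becomes 3
  Position 3 '(': depth becomes 4
  Position 4 ')': depth becomes 3
  Position 5 ')': depth becomes 2
  Position 6 '(': depth becomes 3
  Position 7 ')': depth becomes 2
  Position 8 ')': depth becomes 1
  Position 9 ')': depth becomes 0
Maximum depth reached: 4

4


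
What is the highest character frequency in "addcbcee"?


Input: addcbcee
Character counts:
  'a': 1
  'b': 1
  'c': 2
  'd': 2
  'e': 2
Maximum frequency: 2

2


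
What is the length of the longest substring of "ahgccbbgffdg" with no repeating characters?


Input: "ahgccbbgffdg"
Sliding window (track last position of each char):
  Position 0 ('a'): window [0,0] length 1 -- new best
  Position 1 ('h'): window [0,1] length 2 -- new best
  Position 2 ('g'): window [0,2] length 3 -- new best
  Position 3 ('c'): window [0,3] length 4 -- new best
  Position 4 ('c'): repeat (last at 3), move window start to 4
  Position 4 ('c'): window [4,4] length 1
  Position 5 ('b'): window [4,5] length 2
  Position 6 ('b'): repeat (last at 5), move window start to 6
  Position 6 ('b'): window [6,6] length 1
  Position 7 ('g'): window [6,7] length 2
  Position 8 ('f'): window [6,8] length 3
  Position 9 ('f'): repeat (last at 8), move window start to 9
  Position 9 ('f'): window [9,9] length 1
  Position 10 ('d'): window [9,10] length 2
  Position 11 ('g'): window [9,11] length 3
Longest substring with no repeats: "ahgc" with length 4

4


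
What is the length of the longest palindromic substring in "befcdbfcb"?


Input: "befcdbfcb"
Checking substrings for palindromes:
  No multi-char palindromic substrings found
Longest palindromic substring: "b" with length 1

1


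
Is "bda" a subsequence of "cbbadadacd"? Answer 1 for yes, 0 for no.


Check if "bda" is a subsequence of "cbbadadacd"
Greedy scan:
  Position 0 ('c'): no match needed
  Position 1 ('b'): matches sub[0] = 'b'
  Position 2 ('b'): no match needed
  Position 3 ('a'): no match needed
  Position 4 ('d'): matches sub[1] = 'd'
  Position 5 ('a'): matches sub[2] = 'a'
  Position 6 ('d'): no match needed
  Position 7 ('a'): no match needed
  Position 8 ('c'): no match needed
  Position 9 ('d'): no match needed
All 3 characters matched => is a subsequence

1


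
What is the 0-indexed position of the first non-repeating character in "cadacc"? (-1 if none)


Input: cadacc
Character frequencies:
  'a': 2
  'c': 3
  'd': 1
Scanning left to right for freq == 1:
  Position 0 ('c'): freq=3, skip
  Position 1 ('a'): freq=2, skip
  Position 2 ('d'): unique! => answer = 2

2


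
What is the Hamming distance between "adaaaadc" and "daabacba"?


Comparing "adaaaadc" and "daabacba" position by position:
  Position 0: 'a' vs 'd' => differ
  Position 1: 'd' vs 'a' => differ
  Position 2: 'a' vs 'a' => same
  Position 3: 'a' vs 'b' => differ
  Position 4: 'a' vs 'a' => same
  Position 5: 'a' vs 'c' => differ
  Position 6: 'd' vs 'b' => differ
  Position 7: 'c' vs 'a' => differ
Total differences (Hamming distance): 6

6


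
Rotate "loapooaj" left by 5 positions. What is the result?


Input: "loapooaj", rotate left by 5
First 5 characters: "loapo"
Remaining characters: "oaj"
Concatenate remaining + first: "oaj" + "loapo" = "oajloapo"

oajloapo


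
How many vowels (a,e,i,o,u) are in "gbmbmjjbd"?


Input: gbmbmjjbd
Checking each character:
  'g' at position 0: consonant
  'b' at position 1: consonant
  'm' at position 2: consonant
  'b' at position 3: consonant
  'm' at position 4: consonant
  'j' at position 5: consonant
  'j' at position 6: consonant
  'b' at position 7: consonant
  'd' at position 8: consonant
Total vowels: 0

0


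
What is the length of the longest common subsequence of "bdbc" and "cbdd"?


LCS of "bdbc" and "cbdd"
DP table:
           c    b    d    d
      0    0    0    0    0
  b   0    0    1    1    1
  d   0    0    1    2    2
  b   0    0    1    2    2
  c   0    1    1    2    2
LCS length = dp[4][4] = 2

2


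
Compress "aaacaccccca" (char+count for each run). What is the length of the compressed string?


Input: aaacaccccca
Runs:
  'a' x 3 => "a3"
  'c' x 1 => "c1"
  'a' x 1 => "a1"
  'c' x 5 => "c5"
  'a' x 1 => "a1"
Compressed: "a3c1a1c5a1"
Compressed length: 10

10


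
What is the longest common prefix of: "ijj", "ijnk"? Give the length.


Words: ijj, ijnk
  Position 0: all 'i' => match
  Position 1: all 'j' => match
  Position 2: ('j', 'n') => mismatch, stop
LCP = "ij" (length 2)

2


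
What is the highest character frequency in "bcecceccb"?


Input: bcecceccb
Character counts:
  'b': 2
  'c': 5
  'e': 2
Maximum frequency: 5

5


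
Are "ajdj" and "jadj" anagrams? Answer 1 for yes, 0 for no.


Strings: "ajdj", "jadj"
Sorted first:  adjj
Sorted second: adjj
Sorted forms match => anagrams

1


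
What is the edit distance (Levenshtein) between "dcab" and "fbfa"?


Computing edit distance: "dcab" -> "fbfa"
DP table:
           f    b    f    a
      0    1    2    3    4
  d   1    1    2    3    4
  c   2    2    2    3    4
  a   3    3    3    3    3
  b   4    4    3    4    4
Edit distance = dp[4][4] = 4

4


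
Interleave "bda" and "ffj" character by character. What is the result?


Interleaving "bda" and "ffj":
  Position 0: 'b' from first, 'f' from second => "bf"
  Position 1: 'd' from first, 'f' from second => "df"
  Position 2: 'a' from first, 'j' from second => "aj"
Result: bfdfaj

bfdfaj


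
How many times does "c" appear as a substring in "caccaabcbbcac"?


Searching for "c" in "caccaabcbbcac"
Scanning each position:
  Position 0: "c" => MATCH
  Position 1: "a" => no
  Position 2: "c" => MATCH
  Position 3: "c" => MATCH
  Position 4: "a" => no
  Position 5: "a" => no
  Position 6: "b" => no
  Position 7: "c" => MATCH
  Position 8: "b" => no
  Position 9: "b" => no
  Position 10: "c" => MATCH
  Position 11: "a" => no
  Position 12: "c" => MATCH
Total occurrences: 6

6


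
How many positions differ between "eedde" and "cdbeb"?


Comparing "eedde" and "cdbeb" position by position:
  Position 0: 'e' vs 'c' => DIFFER
  Position 1: 'e' vs 'd' => DIFFER
  Position 2: 'd' vs 'b' => DIFFER
  Position 3: 'd' vs 'e' => DIFFER
  Position 4: 'e' vs 'b' => DIFFER
Positions that differ: 5

5


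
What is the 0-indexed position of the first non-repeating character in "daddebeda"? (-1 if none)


Input: daddebeda
Character frequencies:
  'a': 2
  'b': 1
  'd': 4
  'e': 2
Scanning left to right for freq == 1:
  Position 0 ('d'): freq=4, skip
  Position 1 ('a'): freq=2, skip
  Position 2 ('d'): freq=4, skip
  Position 3 ('d'): freq=4, skip
  Position 4 ('e'): freq=2, skip
  Position 5 ('b'): unique! => answer = 5

5


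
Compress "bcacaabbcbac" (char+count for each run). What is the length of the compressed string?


Input: bcacaabbcbac
Runs:
  'b' x 1 => "b1"
  'c' x 1 => "c1"
  'a' x 1 => "a1"
  'c' x 1 => "c1"
  'a' x 2 => "a2"
  'b' x 2 => "b2"
  'c' x 1 => "c1"
  'b' x 1 => "b1"
  'a' x 1 => "a1"
  'c' x 1 => "c1"
Compressed: "b1c1a1c1a2b2c1b1a1c1"
Compressed length: 20

20


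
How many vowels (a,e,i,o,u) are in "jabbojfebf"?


Input: jabbojfebf
Checking each character:
  'j' at position 0: consonant
  'a' at position 1: vowel (running total: 1)
  'b' at position 2: consonant
  'b' at position 3: consonant
  'o' at position 4: vowel (running total: 2)
  'j' at position 5: consonant
  'f' at position 6: consonant
  'e' at position 7: vowel (running total: 3)
  'b' at position 8: consonant
  'f' at position 9: consonant
Total vowels: 3

3


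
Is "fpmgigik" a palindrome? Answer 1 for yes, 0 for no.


Input: fpmgigik
Reversed: kigigmpf
  Compare pos 0 ('f') with pos 7 ('k'): MISMATCH
  Compare pos 1 ('p') with pos 6 ('i'): MISMATCH
  Compare pos 2 ('m') with pos 5 ('g'): MISMATCH
  Compare pos 3 ('g') with pos 4 ('i'): MISMATCH
Result: not a palindrome

0


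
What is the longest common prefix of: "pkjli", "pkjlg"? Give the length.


Words: pkjli, pkjlg
  Position 0: all 'p' => match
  Position 1: all 'k' => match
  Position 2: all 'j' => match
  Position 3: all 'l' => match
  Position 4: ('i', 'g') => mismatch, stop
LCP = "pkjl" (length 4)

4


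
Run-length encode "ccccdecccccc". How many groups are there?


Input: ccccdecccccc
Scanning for consecutive runs:
  Group 1: 'c' x 4 (positions 0-3)
  Group 2: 'd' x 1 (positions 4-4)
  Group 3: 'e' x 1 (positions 5-5)
  Group 4: 'c' x 6 (positions 6-11)
Total groups: 4

4
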